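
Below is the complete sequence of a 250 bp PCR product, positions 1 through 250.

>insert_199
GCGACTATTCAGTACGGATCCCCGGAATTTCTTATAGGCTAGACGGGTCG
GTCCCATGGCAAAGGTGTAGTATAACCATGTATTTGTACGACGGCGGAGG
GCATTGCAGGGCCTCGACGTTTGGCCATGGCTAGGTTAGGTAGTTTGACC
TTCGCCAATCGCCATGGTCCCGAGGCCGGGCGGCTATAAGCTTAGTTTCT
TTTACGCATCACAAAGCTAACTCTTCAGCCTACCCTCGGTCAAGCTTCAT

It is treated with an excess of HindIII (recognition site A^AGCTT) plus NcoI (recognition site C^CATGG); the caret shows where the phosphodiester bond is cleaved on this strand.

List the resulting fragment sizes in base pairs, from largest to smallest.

71, 54, 54, 37, 26, 8 bp

HindIII sites (AAGCTT) start at positions 188, 242.
HindIII cuts after the first base of each site, so after positions 188, 242.
NcoI sites (CCATGG) start at positions 54, 125, 162.
NcoI cuts after the first base of each site, so after positions 54, 125, 162.
Combined cut positions: 54, 125, 162, 188, 242.
Linear molecule, 5 cuts → 6 fragments:
  1–54 → 54 bp
  55–125 → 71 bp
  126–162 → 37 bp
  163–188 → 26 bp
  189–242 → 54 bp
  243–250 → 8 bp
Sorted largest to smallest: 71, 54, 54, 37, 26, 8 bp.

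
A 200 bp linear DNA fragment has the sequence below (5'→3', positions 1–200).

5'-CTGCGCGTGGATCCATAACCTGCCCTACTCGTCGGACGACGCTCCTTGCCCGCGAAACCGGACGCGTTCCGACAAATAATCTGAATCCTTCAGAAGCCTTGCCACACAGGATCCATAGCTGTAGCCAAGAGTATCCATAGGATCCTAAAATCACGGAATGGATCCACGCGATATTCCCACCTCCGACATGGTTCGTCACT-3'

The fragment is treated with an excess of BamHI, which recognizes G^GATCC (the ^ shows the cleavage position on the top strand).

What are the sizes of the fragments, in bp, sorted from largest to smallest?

100, 40, 31, 20, 9 bp

BamHI sites (GGATCC) start at positions 9, 109, 140, 160.
BamHI cuts after the first base of each site, so after positions 9, 109, 140, 160.
Linear molecule, 4 cuts → 5 fragments:
  1–9 → 9 bp
  10–109 → 100 bp
  110–140 → 31 bp
  141–160 → 20 bp
  161–200 → 40 bp
Sorted largest to smallest: 100, 40, 31, 20, 9 bp.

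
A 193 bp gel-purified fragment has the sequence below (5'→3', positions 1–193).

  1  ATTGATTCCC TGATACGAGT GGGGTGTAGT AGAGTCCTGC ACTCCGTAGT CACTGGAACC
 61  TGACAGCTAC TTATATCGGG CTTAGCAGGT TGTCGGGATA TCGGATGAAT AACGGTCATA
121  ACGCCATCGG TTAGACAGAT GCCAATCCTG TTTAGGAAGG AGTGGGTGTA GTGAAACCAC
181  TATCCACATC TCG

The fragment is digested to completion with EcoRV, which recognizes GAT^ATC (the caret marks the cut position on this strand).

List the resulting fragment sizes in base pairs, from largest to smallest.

99, 94 bp

The EcoRV site (GATATC) starts at position 97.
EcoRV cuts after base 3 of each site, so after position 99.
Linear molecule, 1 cut → 2 fragments:
  1–99 → 99 bp
  100–193 → 94 bp
Sorted largest to smallest: 99, 94 bp.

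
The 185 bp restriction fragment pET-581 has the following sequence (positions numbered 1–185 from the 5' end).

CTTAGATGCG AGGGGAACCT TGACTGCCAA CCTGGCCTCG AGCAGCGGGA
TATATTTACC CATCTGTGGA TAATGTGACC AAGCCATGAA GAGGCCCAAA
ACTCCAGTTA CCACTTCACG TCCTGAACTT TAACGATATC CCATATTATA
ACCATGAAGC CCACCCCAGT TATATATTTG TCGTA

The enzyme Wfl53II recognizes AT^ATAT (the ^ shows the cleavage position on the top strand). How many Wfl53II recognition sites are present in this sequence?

2

ATATAT occurs starting at positions 50, 172.
Wfl53II cuts at 2 sites.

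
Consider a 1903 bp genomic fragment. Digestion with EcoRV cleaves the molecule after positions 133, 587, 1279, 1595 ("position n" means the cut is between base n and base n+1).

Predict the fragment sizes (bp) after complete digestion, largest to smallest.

Linear molecule, 4 cuts → 5 fragments:
  133 − 0 = 133 bp
  587 − 133 = 454 bp
  1279 − 587 = 692 bp
  1595 − 1279 = 316 bp
  1903 − 1595 = 308 bp
Sorted largest to smallest: 692, 454, 316, 308, 133 bp.

692, 454, 316, 308, 133 bp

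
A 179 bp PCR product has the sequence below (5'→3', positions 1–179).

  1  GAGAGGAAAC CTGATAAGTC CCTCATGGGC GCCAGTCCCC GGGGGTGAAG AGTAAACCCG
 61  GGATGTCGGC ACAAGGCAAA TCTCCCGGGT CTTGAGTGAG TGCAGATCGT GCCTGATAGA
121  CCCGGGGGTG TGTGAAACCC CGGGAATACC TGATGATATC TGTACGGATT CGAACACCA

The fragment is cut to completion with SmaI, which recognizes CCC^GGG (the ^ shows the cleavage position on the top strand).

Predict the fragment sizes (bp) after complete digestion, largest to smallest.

40, 38, 37, 27, 19, 18 bp

SmaI sites (CCCGGG) start at positions 38, 57, 84, 121, 139.
SmaI cuts after base 3 of each site, so after positions 40, 59, 86, 123, 141.
Linear molecule, 5 cuts → 6 fragments:
  1–40 → 40 bp
  41–59 → 19 bp
  60–86 → 27 bp
  87–123 → 37 bp
  124–141 → 18 bp
  142–179 → 38 bp
Sorted largest to smallest: 40, 38, 37, 27, 19, 18 bp.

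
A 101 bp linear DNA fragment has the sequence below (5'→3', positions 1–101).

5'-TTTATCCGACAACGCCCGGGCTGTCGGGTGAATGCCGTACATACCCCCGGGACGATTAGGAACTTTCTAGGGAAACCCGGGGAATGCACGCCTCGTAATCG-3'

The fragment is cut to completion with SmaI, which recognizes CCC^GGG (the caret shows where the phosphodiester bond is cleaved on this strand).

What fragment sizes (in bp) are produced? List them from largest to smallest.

SmaI sites (CCCGGG) start at positions 15, 46, 76.
SmaI cuts after base 3 of each site, so after positions 17, 48, 78.
Linear molecule, 3 cuts → 4 fragments:
  1–17 → 17 bp
  18–48 → 31 bp
  49–78 → 30 bp
  79–101 → 23 bp
Sorted largest to smallest: 31, 30, 23, 17 bp.

31, 30, 23, 17 bp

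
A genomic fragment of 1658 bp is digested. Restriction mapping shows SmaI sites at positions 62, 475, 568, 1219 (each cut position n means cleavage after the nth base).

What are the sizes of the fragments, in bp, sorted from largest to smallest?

Linear molecule, 4 cuts → 5 fragments:
  62 − 0 = 62 bp
  475 − 62 = 413 bp
  568 − 475 = 93 bp
  1219 − 568 = 651 bp
  1658 − 1219 = 439 bp
Sorted largest to smallest: 651, 439, 413, 93, 62 bp.

651, 439, 413, 93, 62 bp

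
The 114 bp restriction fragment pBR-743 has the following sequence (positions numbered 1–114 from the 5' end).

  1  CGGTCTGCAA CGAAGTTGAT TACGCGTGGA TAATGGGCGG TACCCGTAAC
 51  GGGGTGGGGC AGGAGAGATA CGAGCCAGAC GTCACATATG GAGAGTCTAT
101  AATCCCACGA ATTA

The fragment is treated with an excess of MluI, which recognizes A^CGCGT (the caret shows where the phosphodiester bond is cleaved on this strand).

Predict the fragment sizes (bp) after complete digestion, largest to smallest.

92, 22 bp

The MluI site (ACGCGT) starts at position 22.
MluI cuts after the first base of each site, so after position 22.
Linear molecule, 1 cut → 2 fragments:
  1–22 → 22 bp
  23–114 → 92 bp
Sorted largest to smallest: 92, 22 bp.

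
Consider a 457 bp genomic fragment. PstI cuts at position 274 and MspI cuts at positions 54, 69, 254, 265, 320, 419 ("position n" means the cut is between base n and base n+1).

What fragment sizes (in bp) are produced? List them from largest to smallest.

185, 99, 54, 46, 38, 15, 11, 9 bp

Combined cut positions (sorted): 54, 69, 254, 265, 274, 320, 419.
Linear molecule, 7 cuts → 8 fragments:
  54 − 0 = 54 bp
  69 − 54 = 15 bp
  254 − 69 = 185 bp
  265 − 254 = 11 bp
  274 − 265 = 9 bp
  320 − 274 = 46 bp
  419 − 320 = 99 bp
  457 − 419 = 38 bp
Sorted largest to smallest: 185, 99, 54, 46, 38, 15, 11, 9 bp.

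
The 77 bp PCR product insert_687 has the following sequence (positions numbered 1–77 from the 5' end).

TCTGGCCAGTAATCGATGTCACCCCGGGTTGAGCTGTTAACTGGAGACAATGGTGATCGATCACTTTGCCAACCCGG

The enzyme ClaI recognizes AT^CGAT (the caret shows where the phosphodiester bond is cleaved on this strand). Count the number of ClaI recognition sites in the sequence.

ATCGAT occurs starting at positions 12, 56.
ClaI cuts at 2 sites.

2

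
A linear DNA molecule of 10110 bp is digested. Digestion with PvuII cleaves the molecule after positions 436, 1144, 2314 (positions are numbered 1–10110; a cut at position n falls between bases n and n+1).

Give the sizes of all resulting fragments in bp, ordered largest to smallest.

7796, 1170, 708, 436 bp

Linear molecule, 3 cuts → 4 fragments:
  436 − 0 = 436 bp
  1144 − 436 = 708 bp
  2314 − 1144 = 1170 bp
  10110 − 2314 = 7796 bp
Sorted largest to smallest: 7796, 1170, 708, 436 bp.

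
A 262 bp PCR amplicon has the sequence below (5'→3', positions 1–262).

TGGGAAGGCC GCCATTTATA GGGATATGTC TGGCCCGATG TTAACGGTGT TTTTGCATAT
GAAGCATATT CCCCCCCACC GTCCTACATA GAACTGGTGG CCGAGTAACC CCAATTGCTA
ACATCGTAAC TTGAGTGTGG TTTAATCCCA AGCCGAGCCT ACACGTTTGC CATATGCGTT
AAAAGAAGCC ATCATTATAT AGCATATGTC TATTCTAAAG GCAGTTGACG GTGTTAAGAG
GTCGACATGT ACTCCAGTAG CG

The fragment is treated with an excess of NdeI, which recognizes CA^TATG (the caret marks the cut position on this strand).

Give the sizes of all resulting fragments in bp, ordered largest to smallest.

NdeI sites (CATATG) start at positions 56, 171, 203.
NdeI cuts after base 2 of each site, so after positions 57, 172, 204.
Linear molecule, 3 cuts → 4 fragments:
  1–57 → 57 bp
  58–172 → 115 bp
  173–204 → 32 bp
  205–262 → 58 bp
Sorted largest to smallest: 115, 58, 57, 32 bp.

115, 58, 57, 32 bp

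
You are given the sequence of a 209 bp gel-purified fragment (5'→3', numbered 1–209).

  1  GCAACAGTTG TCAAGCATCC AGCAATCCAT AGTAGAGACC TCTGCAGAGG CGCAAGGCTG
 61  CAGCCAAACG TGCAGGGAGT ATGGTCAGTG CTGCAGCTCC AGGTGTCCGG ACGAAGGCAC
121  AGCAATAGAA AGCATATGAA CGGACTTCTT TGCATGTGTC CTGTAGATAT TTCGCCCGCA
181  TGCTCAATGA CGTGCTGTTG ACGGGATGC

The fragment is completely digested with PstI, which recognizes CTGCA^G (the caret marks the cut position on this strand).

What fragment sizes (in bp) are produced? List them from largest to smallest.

114, 46, 33, 16 bp

PstI sites (CTGCAG) start at positions 42, 58, 91.
PstI cuts after base 5 of each site (before the last base), so after positions 46, 62, 95.
Linear molecule, 3 cuts → 4 fragments:
  1–46 → 46 bp
  47–62 → 16 bp
  63–95 → 33 bp
  96–209 → 114 bp
Sorted largest to smallest: 114, 46, 33, 16 bp.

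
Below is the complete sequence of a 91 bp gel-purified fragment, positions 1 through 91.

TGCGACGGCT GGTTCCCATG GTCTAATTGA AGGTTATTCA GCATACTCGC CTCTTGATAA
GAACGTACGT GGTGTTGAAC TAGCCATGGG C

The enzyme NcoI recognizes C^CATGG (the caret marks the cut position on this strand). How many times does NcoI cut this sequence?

2

CCATGG occurs starting at positions 16, 84.
NcoI cuts at 2 sites.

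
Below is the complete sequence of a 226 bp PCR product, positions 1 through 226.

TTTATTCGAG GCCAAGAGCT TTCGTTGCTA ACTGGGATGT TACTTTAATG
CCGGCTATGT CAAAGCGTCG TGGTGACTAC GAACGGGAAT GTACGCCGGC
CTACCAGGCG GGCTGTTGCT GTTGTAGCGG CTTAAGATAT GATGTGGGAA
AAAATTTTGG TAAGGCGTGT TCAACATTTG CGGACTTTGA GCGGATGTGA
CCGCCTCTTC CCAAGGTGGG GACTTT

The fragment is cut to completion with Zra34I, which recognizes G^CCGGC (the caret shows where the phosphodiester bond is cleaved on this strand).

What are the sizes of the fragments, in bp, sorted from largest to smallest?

Zra34I sites (GCCGGC) start at positions 50, 95.
Zra34I cuts after the first base of each site, so after positions 50, 95.
Linear molecule, 2 cuts → 3 fragments:
  1–50 → 50 bp
  51–95 → 45 bp
  96–226 → 131 bp
Sorted largest to smallest: 131, 50, 45 bp.

131, 50, 45 bp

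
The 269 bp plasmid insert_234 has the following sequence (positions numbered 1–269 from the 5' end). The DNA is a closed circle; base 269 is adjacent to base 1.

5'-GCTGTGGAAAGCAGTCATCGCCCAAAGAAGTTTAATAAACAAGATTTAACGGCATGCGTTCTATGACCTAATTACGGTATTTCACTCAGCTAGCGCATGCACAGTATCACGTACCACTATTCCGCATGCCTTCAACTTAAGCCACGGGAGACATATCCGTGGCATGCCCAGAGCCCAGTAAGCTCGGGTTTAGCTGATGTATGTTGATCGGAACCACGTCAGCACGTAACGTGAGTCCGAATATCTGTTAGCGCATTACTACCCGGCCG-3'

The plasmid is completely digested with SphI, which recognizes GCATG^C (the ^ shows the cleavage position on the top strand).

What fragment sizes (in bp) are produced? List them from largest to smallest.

SphI sites (GCATGC) start at positions 52, 95, 124, 162.
SphI cuts after base 5 of each site (before the last base), so after positions 56, 99, 128, 166.
Circular molecule, 4 cuts → 4 fragments:
  57–99 → 43 bp
  100–128 → 29 bp
  129–166 → 38 bp
  167–269 then 1–56 → 103 + 56 = 159 bp
Sorted largest to smallest: 159, 43, 38, 29 bp.

159, 43, 38, 29 bp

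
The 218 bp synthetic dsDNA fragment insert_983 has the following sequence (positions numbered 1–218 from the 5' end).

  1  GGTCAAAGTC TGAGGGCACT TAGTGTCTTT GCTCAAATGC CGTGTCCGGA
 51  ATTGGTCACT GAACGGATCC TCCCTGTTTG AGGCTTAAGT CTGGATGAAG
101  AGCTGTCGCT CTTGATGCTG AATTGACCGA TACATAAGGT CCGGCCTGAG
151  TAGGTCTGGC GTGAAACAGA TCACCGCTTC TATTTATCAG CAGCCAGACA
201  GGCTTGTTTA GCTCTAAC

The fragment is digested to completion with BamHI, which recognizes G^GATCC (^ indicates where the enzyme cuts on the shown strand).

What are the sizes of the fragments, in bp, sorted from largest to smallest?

153, 65 bp

The BamHI site (GGATCC) starts at position 65.
BamHI cuts after the first base of each site, so after position 65.
Linear molecule, 1 cut → 2 fragments:
  1–65 → 65 bp
  66–218 → 153 bp
Sorted largest to smallest: 153, 65 bp.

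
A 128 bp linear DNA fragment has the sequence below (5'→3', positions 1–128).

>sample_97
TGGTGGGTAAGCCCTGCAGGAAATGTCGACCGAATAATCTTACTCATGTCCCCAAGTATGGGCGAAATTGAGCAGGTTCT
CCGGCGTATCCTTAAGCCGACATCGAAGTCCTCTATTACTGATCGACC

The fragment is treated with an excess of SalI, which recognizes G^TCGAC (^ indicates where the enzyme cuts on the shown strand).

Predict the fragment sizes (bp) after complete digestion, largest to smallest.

The SalI site (GTCGAC) starts at position 25.
SalI cuts after the first base of each site, so after position 25.
Linear molecule, 1 cut → 2 fragments:
  1–25 → 25 bp
  26–128 → 103 bp
Sorted largest to smallest: 103, 25 bp.

103, 25 bp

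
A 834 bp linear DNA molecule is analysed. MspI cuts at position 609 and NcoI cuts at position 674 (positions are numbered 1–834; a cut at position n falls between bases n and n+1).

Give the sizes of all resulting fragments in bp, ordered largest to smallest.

609, 160, 65 bp

Combined cut positions (sorted): 609, 674.
Linear molecule, 2 cuts → 3 fragments:
  609 − 0 = 609 bp
  674 − 609 = 65 bp
  834 − 674 = 160 bp
Sorted largest to smallest: 609, 160, 65 bp.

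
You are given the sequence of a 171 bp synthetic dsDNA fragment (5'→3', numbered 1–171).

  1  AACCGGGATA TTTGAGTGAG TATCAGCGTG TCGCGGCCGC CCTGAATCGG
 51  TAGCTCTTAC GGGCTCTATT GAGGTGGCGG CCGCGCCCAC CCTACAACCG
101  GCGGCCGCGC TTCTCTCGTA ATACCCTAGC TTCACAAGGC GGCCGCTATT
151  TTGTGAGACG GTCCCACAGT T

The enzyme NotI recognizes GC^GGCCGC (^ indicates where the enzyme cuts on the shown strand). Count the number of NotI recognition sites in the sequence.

4

GCGGCCGC occurs starting at positions 33, 77, 101, 139.
NotI cuts at 4 sites.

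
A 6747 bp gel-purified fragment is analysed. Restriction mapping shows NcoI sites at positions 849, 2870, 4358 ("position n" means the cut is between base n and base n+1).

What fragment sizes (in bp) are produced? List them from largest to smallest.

2389, 2021, 1488, 849 bp

Linear molecule, 3 cuts → 4 fragments:
  849 − 0 = 849 bp
  2870 − 849 = 2021 bp
  4358 − 2870 = 1488 bp
  6747 − 4358 = 2389 bp
Sorted largest to smallest: 2389, 2021, 1488, 849 bp.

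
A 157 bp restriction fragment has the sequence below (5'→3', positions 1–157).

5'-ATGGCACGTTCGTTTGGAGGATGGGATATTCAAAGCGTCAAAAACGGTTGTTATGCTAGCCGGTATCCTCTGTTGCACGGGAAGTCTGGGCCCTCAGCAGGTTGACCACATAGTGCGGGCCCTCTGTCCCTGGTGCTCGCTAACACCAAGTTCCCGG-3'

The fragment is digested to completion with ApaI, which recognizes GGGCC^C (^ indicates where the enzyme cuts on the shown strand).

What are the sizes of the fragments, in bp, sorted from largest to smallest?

92, 36, 29 bp

ApaI sites (GGGCCC) start at positions 88, 117.
ApaI cuts after base 5 of each site (before the last base), so after positions 92, 121.
Linear molecule, 2 cuts → 3 fragments:
  1–92 → 92 bp
  93–121 → 29 bp
  122–157 → 36 bp
Sorted largest to smallest: 92, 36, 29 bp.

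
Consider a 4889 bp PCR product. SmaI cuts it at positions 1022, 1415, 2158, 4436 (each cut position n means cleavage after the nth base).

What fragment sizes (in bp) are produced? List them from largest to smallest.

2278, 1022, 743, 453, 393 bp

Linear molecule, 4 cuts → 5 fragments:
  1022 − 0 = 1022 bp
  1415 − 1022 = 393 bp
  2158 − 1415 = 743 bp
  4436 − 2158 = 2278 bp
  4889 − 4436 = 453 bp
Sorted largest to smallest: 2278, 1022, 743, 453, 393 bp.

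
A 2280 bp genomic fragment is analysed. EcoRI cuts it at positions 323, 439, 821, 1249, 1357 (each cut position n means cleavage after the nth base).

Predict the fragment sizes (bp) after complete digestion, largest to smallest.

Linear molecule, 5 cuts → 6 fragments:
  323 − 0 = 323 bp
  439 − 323 = 116 bp
  821 − 439 = 382 bp
  1249 − 821 = 428 bp
  1357 − 1249 = 108 bp
  2280 − 1357 = 923 bp
Sorted largest to smallest: 923, 428, 382, 323, 116, 108 bp.

923, 428, 382, 323, 116, 108 bp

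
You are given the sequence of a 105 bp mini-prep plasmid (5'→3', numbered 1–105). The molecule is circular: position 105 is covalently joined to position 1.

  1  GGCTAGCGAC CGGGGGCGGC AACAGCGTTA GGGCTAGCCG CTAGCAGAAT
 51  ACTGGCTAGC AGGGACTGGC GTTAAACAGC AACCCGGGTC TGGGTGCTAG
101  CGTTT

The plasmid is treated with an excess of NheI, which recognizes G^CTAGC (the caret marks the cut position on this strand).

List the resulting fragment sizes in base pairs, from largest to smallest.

NheI sites (GCTAGC) start at positions 2, 33, 40, 55, 96.
NheI cuts after the first base of each site, so after positions 2, 33, 40, 55, 96.
Circular molecule, 5 cuts → 5 fragments:
  3–33 → 31 bp
  34–40 → 7 bp
  41–55 → 15 bp
  56–96 → 41 bp
  97–105 then 1–2 → 9 + 2 = 11 bp
Sorted largest to smallest: 41, 31, 15, 11, 7 bp.

41, 31, 15, 11, 7 bp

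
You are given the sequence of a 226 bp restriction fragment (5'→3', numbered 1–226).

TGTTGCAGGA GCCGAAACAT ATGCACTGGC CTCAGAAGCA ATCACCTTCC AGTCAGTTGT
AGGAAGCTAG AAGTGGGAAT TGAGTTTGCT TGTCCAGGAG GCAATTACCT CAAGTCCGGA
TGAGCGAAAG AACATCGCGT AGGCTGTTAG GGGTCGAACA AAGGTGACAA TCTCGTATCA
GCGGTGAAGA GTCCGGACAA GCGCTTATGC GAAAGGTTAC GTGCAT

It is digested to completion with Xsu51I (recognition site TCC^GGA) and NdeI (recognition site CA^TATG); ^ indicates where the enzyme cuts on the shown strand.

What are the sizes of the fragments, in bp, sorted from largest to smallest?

98, 77, 32, 19 bp

Xsu51I sites (TCCGGA) start at positions 115, 192.
Xsu51I cuts after base 3 of each site, so after positions 117, 194.
The NdeI site (CATATG) starts at position 18.
NdeI cuts after base 2 of each site, so after position 19.
Combined cut positions: 19, 117, 194.
Linear molecule, 3 cuts → 4 fragments:
  1–19 → 19 bp
  20–117 → 98 bp
  118–194 → 77 bp
  195–226 → 32 bp
Sorted largest to smallest: 98, 77, 32, 19 bp.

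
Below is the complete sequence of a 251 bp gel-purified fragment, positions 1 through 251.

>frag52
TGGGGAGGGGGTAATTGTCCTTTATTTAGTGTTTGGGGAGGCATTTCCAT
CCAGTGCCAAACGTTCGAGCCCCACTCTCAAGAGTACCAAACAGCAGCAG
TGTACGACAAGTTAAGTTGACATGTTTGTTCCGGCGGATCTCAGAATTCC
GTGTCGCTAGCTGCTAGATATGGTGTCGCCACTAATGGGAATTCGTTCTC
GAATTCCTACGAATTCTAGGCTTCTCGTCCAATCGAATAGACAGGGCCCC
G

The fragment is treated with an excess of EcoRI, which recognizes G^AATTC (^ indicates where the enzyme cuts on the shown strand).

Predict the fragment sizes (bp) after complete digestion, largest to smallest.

144, 45, 40, 12, 10 bp

EcoRI sites (GAATTC) start at positions 144, 189, 201, 211.
EcoRI cuts after the first base of each site, so after positions 144, 189, 201, 211.
Linear molecule, 4 cuts → 5 fragments:
  1–144 → 144 bp
  145–189 → 45 bp
  190–201 → 12 bp
  202–211 → 10 bp
  212–251 → 40 bp
Sorted largest to smallest: 144, 45, 40, 12, 10 bp.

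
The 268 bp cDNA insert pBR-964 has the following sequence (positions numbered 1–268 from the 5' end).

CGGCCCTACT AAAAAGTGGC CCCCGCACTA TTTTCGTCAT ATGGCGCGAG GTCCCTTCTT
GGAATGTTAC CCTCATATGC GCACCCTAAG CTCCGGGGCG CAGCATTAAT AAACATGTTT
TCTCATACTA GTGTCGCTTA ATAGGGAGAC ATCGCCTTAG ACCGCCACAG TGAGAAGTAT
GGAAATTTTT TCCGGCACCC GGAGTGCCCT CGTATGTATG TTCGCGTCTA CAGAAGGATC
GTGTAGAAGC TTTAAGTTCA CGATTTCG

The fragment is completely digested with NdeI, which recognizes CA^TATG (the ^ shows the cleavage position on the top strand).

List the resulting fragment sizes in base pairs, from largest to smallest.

193, 39, 36 bp

NdeI sites (CATATG) start at positions 38, 74.
NdeI cuts after base 2 of each site, so after positions 39, 75.
Linear molecule, 2 cuts → 3 fragments:
  1–39 → 39 bp
  40–75 → 36 bp
  76–268 → 193 bp
Sorted largest to smallest: 193, 39, 36 bp.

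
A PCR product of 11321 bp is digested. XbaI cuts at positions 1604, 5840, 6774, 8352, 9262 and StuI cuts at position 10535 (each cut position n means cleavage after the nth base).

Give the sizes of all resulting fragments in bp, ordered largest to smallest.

Combined cut positions (sorted): 1604, 5840, 6774, 8352, 9262, 10535.
Linear molecule, 6 cuts → 7 fragments:
  1604 − 0 = 1604 bp
  5840 − 1604 = 4236 bp
  6774 − 5840 = 934 bp
  8352 − 6774 = 1578 bp
  9262 − 8352 = 910 bp
  10535 − 9262 = 1273 bp
  11321 − 10535 = 786 bp
Sorted largest to smallest: 4236, 1604, 1578, 1273, 934, 910, 786 bp.

4236, 1604, 1578, 1273, 934, 910, 786 bp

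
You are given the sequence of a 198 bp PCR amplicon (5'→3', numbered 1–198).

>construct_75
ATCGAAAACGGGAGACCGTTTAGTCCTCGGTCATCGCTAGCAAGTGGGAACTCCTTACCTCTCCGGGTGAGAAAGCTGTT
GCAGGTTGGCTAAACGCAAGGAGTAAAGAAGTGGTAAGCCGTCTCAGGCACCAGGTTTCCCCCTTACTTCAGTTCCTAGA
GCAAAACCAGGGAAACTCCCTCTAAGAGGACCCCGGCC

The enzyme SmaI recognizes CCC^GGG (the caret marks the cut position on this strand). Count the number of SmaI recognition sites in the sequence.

No occurrence of CCCGGG is present in the sequence.
SmaI does not cut: 0 sites.

0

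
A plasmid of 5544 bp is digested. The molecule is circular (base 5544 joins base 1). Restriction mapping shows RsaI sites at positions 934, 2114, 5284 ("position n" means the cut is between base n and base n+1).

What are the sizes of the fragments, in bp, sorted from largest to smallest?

3170, 1194, 1180 bp

Circular molecule, 3 cuts → 3 fragments:
  2114 − 934 = 1180 bp
  5284 − 2114 = 3170 bp
  wrap: 5544 − 5284 + 934 = 1194 bp
Sorted largest to smallest: 3170, 1194, 1180 bp.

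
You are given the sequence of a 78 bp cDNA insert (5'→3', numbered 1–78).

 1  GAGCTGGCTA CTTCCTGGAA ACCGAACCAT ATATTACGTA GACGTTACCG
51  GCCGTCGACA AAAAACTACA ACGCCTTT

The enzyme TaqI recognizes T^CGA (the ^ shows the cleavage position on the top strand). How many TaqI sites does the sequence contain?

TCGA occurs starting at position 55.
TaqI cuts at 1 site.

1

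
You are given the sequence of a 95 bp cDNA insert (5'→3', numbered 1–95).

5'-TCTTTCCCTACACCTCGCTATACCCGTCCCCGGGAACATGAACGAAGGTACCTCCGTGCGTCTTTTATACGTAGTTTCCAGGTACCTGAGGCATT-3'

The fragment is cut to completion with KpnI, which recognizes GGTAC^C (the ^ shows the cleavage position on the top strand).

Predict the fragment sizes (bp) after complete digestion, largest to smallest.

KpnI sites (GGTACC) start at positions 47, 81.
KpnI cuts after base 5 of each site (before the last base), so after positions 51, 85.
Linear molecule, 2 cuts → 3 fragments:
  1–51 → 51 bp
  52–85 → 34 bp
  86–95 → 10 bp
Sorted largest to smallest: 51, 34, 10 bp.

51, 34, 10 bp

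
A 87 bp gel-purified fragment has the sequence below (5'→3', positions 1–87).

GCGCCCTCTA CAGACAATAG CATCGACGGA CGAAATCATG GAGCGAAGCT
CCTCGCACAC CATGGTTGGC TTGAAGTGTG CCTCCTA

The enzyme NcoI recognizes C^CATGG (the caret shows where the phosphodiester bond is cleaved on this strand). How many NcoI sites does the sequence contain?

CCATGG occurs starting at position 60.
NcoI cuts at 1 site.

1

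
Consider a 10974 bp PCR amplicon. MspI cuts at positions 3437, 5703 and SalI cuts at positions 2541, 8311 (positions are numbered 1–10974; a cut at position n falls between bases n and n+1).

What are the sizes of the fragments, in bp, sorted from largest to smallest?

Combined cut positions (sorted): 2541, 3437, 5703, 8311.
Linear molecule, 4 cuts → 5 fragments:
  2541 − 0 = 2541 bp
  3437 − 2541 = 896 bp
  5703 − 3437 = 2266 bp
  8311 − 5703 = 2608 bp
  10974 − 8311 = 2663 bp
Sorted largest to smallest: 2663, 2608, 2541, 2266, 896 bp.

2663, 2608, 2541, 2266, 896 bp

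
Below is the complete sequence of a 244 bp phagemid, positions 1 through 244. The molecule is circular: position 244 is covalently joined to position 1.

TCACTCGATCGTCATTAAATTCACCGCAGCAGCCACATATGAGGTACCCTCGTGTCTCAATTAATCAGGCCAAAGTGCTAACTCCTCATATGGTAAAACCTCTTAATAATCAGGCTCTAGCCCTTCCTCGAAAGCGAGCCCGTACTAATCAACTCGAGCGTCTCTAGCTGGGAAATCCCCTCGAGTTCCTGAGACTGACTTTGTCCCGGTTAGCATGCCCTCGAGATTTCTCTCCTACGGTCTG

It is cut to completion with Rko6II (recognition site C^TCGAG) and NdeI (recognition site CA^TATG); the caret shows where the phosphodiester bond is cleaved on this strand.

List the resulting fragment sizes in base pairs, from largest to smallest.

Rko6II sites (CTCGAG) start at positions 153, 180, 220.
Rko6II cuts after the first base of each site, so after positions 153, 180, 220.
NdeI sites (CATATG) start at positions 36, 87.
NdeI cuts after base 2 of each site, so after positions 37, 88.
Combined cut positions: 37, 88, 153, 180, 220.
Circular molecule, 5 cuts → 5 fragments:
  38–88 → 51 bp
  89–153 → 65 bp
  154–180 → 27 bp
  181–220 → 40 bp
  221–244 then 1–37 → 24 + 37 = 61 bp
Sorted largest to smallest: 65, 61, 51, 40, 27 bp.

65, 61, 51, 40, 27 bp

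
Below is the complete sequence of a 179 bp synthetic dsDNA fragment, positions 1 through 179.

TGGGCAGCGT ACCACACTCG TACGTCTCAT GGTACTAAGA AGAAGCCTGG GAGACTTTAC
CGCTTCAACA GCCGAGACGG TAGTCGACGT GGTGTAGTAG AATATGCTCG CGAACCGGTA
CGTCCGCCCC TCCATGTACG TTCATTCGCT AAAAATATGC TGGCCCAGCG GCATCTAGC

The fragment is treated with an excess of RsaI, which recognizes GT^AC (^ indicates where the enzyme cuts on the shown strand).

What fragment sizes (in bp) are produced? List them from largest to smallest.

RsaI sites (GTAC) start at positions 9, 20, 32, 118, 136.
RsaI cuts after base 2 of each site, so after positions 10, 21, 33, 119, 137.
Linear molecule, 5 cuts → 6 fragments:
  1–10 → 10 bp
  11–21 → 11 bp
  22–33 → 12 bp
  34–119 → 86 bp
  120–137 → 18 bp
  138–179 → 42 bp
Sorted largest to smallest: 86, 42, 18, 12, 11, 10 bp.

86, 42, 18, 12, 11, 10 bp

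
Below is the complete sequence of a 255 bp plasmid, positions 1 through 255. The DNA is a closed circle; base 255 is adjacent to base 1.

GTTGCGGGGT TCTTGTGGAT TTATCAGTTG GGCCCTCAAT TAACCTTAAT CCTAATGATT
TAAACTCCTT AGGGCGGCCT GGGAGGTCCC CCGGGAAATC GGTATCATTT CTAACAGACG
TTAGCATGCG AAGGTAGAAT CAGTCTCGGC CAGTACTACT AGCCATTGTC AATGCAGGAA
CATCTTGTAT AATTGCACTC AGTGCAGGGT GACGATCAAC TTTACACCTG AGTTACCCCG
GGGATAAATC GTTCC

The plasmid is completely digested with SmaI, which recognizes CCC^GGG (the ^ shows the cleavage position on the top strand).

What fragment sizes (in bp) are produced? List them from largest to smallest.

SmaI sites (CCCGGG) start at positions 90, 237.
SmaI cuts after base 3 of each site, so after positions 92, 239.
Circular molecule, 2 cuts → 2 fragments:
  93–239 → 147 bp
  240–255 then 1–92 → 16 + 92 = 108 bp
Sorted largest to smallest: 147, 108 bp.

147, 108 bp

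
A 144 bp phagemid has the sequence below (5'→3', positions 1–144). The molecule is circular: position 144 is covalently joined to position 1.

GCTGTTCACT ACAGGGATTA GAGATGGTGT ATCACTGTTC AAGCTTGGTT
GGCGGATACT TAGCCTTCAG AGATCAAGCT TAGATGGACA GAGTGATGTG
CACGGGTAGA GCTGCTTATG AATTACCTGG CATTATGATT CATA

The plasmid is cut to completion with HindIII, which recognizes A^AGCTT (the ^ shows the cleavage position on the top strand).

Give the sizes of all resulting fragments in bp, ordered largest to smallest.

HindIII sites (AAGCTT) start at positions 41, 76.
HindIII cuts after the first base of each site, so after positions 41, 76.
Circular molecule, 2 cuts → 2 fragments:
  42–76 → 35 bp
  77–144 then 1–41 → 68 + 41 = 109 bp
Sorted largest to smallest: 109, 35 bp.

109, 35 bp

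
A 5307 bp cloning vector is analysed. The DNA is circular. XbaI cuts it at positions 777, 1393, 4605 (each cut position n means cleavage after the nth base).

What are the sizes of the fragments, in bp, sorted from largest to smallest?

3212, 1479, 616 bp

Circular molecule, 3 cuts → 3 fragments:
  1393 − 777 = 616 bp
  4605 − 1393 = 3212 bp
  wrap: 5307 − 4605 + 777 = 1479 bp
Sorted largest to smallest: 3212, 1479, 616 bp.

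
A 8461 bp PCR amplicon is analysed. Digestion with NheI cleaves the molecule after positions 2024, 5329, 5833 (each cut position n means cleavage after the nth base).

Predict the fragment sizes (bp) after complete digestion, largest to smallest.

Linear molecule, 3 cuts → 4 fragments:
  2024 − 0 = 2024 bp
  5329 − 2024 = 3305 bp
  5833 − 5329 = 504 bp
  8461 − 5833 = 2628 bp
Sorted largest to smallest: 3305, 2628, 2024, 504 bp.

3305, 2628, 2024, 504 bp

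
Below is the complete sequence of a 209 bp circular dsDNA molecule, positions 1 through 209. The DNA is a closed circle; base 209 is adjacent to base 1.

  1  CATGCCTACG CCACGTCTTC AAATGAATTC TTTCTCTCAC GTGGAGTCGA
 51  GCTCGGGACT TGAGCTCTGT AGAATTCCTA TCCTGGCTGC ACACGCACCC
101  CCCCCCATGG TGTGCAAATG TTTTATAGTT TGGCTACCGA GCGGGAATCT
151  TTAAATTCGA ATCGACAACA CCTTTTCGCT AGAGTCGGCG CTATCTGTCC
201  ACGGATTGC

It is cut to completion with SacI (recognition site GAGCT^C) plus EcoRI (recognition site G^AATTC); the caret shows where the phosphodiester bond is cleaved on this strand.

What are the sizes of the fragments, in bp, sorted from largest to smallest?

162, 28, 13, 6 bp

SacI sites (GAGCTC) start at positions 49, 62.
SacI cuts after base 5 of each site (before the last base), so after positions 53, 66.
EcoRI sites (GAATTC) start at positions 25, 72.
EcoRI cuts after the first base of each site, so after positions 25, 72.
Combined cut positions: 25, 53, 66, 72.
Circular molecule, 4 cuts → 4 fragments:
  26–53 → 28 bp
  54–66 → 13 bp
  67–72 → 6 bp
  73–209 then 1–25 → 137 + 25 = 162 bp
Sorted largest to smallest: 162, 28, 13, 6 bp.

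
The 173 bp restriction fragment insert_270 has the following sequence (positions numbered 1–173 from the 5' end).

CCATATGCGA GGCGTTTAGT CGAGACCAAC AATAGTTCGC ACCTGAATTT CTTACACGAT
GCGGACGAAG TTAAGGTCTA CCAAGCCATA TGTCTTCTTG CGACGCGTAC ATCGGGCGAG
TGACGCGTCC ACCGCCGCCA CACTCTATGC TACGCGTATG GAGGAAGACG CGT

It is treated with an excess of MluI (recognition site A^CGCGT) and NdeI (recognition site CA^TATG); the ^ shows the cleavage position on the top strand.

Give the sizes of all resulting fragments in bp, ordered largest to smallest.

MluI sites (ACGCGT) start at positions 103, 123, 152, 168.
MluI cuts after the first base of each site, so after positions 103, 123, 152, 168.
NdeI sites (CATATG) start at positions 2, 87.
NdeI cuts after base 2 of each site, so after positions 3, 88.
Combined cut positions: 3, 88, 103, 123, 152, 168.
Linear molecule, 6 cuts → 7 fragments:
  1–3 → 3 bp
  4–88 → 85 bp
  89–103 → 15 bp
  104–123 → 20 bp
  124–152 → 29 bp
  153–168 → 16 bp
  169–173 → 5 bp
Sorted largest to smallest: 85, 29, 20, 16, 15, 5, 3 bp.

85, 29, 20, 16, 15, 5, 3 bp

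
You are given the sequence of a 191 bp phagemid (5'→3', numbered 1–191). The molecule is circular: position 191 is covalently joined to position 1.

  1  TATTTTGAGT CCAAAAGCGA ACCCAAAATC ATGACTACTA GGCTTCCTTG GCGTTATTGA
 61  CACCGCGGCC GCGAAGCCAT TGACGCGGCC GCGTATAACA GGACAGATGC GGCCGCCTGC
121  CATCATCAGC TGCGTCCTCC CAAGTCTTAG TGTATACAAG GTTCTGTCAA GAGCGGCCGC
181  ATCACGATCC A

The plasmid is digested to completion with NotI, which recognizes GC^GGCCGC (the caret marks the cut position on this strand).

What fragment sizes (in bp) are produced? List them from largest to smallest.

NotI sites (GCGGCCGC) start at positions 65, 85, 109, 173.
NotI cuts after base 2 of each site, so after positions 66, 86, 110, 174.
Circular molecule, 4 cuts → 4 fragments:
  67–86 → 20 bp
  87–110 → 24 bp
  111–174 → 64 bp
  175–191 then 1–66 → 17 + 66 = 83 bp
Sorted largest to smallest: 83, 64, 24, 20 bp.

83, 64, 24, 20 bp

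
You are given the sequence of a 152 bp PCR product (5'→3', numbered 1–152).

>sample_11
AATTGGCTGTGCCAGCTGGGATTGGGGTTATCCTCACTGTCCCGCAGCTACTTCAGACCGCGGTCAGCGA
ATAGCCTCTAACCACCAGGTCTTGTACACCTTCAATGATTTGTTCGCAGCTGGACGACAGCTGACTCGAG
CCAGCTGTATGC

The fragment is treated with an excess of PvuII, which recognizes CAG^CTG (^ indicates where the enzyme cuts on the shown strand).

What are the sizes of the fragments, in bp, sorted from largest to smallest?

104, 15, 14, 11, 8 bp

PvuII sites (CAGCTG) start at positions 13, 117, 128, 142.
PvuII cuts after base 3 of each site, so after positions 15, 119, 130, 144.
Linear molecule, 4 cuts → 5 fragments:
  1–15 → 15 bp
  16–119 → 104 bp
  120–130 → 11 bp
  131–144 → 14 bp
  145–152 → 8 bp
Sorted largest to smallest: 104, 15, 14, 11, 8 bp.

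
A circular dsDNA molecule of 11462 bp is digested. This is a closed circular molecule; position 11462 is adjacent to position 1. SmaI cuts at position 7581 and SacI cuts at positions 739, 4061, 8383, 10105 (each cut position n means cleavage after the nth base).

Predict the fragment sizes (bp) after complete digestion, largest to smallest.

Combined cut positions (sorted): 739, 4061, 7581, 8383, 10105.
Circular molecule, 5 cuts → 5 fragments:
  4061 − 739 = 3322 bp
  7581 − 4061 = 3520 bp
  8383 − 7581 = 802 bp
  10105 − 8383 = 1722 bp
  wrap: 11462 − 10105 + 739 = 2096 bp
Sorted largest to smallest: 3520, 3322, 2096, 1722, 802 bp.

3520, 3322, 2096, 1722, 802 bp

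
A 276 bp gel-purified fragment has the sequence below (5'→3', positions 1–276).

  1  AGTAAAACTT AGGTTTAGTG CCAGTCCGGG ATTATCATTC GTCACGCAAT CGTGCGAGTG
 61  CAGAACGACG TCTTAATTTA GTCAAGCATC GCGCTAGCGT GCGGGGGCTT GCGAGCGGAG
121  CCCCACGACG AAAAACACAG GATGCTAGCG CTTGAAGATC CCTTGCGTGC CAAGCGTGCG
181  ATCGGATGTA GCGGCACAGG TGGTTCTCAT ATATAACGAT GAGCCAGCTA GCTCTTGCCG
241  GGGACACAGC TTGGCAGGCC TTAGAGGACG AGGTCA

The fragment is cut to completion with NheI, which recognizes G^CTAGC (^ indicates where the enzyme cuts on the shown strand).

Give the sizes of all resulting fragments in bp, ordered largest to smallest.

NheI sites (GCTAGC) start at positions 93, 144, 227.
NheI cuts after the first base of each site, so after positions 93, 144, 227.
Linear molecule, 3 cuts → 4 fragments:
  1–93 → 93 bp
  94–144 → 51 bp
  145–227 → 83 bp
  228–276 → 49 bp
Sorted largest to smallest: 93, 83, 51, 49 bp.

93, 83, 51, 49 bp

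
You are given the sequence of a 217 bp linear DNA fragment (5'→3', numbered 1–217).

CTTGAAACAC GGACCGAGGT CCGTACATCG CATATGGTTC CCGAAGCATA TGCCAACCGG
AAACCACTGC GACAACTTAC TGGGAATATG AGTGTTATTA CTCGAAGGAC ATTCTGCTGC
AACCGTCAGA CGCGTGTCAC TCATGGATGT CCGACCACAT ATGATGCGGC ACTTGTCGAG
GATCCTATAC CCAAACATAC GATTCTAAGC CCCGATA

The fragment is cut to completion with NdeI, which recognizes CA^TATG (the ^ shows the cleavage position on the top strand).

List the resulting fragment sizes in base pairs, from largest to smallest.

NdeI sites (CATATG) start at positions 31, 47, 158.
NdeI cuts after base 2 of each site, so after positions 32, 48, 159.
Linear molecule, 3 cuts → 4 fragments:
  1–32 → 32 bp
  33–48 → 16 bp
  49–159 → 111 bp
  160–217 → 58 bp
Sorted largest to smallest: 111, 58, 32, 16 bp.

111, 58, 32, 16 bp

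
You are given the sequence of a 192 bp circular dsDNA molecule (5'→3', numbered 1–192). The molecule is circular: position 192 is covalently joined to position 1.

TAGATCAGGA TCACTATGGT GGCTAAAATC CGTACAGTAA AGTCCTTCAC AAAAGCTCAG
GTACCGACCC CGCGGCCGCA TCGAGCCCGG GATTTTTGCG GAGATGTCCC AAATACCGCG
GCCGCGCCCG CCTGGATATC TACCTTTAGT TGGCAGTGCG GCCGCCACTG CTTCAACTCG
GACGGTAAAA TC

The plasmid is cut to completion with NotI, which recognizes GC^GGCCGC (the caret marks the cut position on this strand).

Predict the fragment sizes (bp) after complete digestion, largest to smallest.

106, 46, 40 bp

NotI sites (GCGGCCGC) start at positions 72, 118, 158.
NotI cuts after base 2 of each site, so after positions 73, 119, 159.
Circular molecule, 3 cuts → 3 fragments:
  74–119 → 46 bp
  120–159 → 40 bp
  160–192 then 1–73 → 33 + 73 = 106 bp
Sorted largest to smallest: 106, 46, 40 bp.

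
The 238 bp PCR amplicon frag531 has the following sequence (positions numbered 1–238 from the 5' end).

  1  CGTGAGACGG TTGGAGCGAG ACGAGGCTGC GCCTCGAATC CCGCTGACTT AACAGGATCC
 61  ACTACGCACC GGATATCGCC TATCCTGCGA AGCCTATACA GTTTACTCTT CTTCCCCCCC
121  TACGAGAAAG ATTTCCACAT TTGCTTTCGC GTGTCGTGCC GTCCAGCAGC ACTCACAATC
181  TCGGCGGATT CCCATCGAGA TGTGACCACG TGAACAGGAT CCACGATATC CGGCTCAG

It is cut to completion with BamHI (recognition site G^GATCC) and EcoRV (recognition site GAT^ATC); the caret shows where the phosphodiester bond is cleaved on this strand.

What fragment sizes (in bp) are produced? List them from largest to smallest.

BamHI sites (GGATCC) start at positions 55, 217.
BamHI cuts after the first base of each site, so after positions 55, 217.
EcoRV sites (GATATC) start at positions 72, 225.
EcoRV cuts after base 3 of each site, so after positions 74, 227.
Combined cut positions: 55, 74, 217, 227.
Linear molecule, 4 cuts → 5 fragments:
  1–55 → 55 bp
  56–74 → 19 bp
  75–217 → 143 bp
  218–227 → 10 bp
  228–238 → 11 bp
Sorted largest to smallest: 143, 55, 19, 11, 10 bp.

143, 55, 19, 11, 10 bp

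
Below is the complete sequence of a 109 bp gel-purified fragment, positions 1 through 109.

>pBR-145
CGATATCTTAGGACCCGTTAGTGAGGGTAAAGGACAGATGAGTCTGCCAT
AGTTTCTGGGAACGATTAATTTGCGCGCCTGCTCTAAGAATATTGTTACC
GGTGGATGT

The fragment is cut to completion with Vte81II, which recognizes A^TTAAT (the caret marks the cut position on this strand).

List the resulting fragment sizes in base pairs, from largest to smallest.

The Vte81II site (ATTAAT) starts at position 65.
Vte81II cuts after the first base of each site, so after position 65.
Linear molecule, 1 cut → 2 fragments:
  1–65 → 65 bp
  66–109 → 44 bp
Sorted largest to smallest: 65, 44 bp.

65, 44 bp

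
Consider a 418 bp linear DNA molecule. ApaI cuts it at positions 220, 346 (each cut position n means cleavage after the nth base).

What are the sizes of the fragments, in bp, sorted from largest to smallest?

220, 126, 72 bp

Linear molecule, 2 cuts → 3 fragments:
  220 − 0 = 220 bp
  346 − 220 = 126 bp
  418 − 346 = 72 bp
Sorted largest to smallest: 220, 126, 72 bp.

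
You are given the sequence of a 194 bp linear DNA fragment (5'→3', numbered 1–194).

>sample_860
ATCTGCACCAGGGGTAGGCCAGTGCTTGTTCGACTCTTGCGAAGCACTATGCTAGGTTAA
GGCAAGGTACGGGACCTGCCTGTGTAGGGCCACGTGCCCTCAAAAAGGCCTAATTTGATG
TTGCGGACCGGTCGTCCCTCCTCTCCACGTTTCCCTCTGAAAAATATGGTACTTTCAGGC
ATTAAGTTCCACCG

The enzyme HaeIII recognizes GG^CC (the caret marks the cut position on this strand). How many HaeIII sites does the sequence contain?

3

GGCC occurs starting at positions 17, 88, 107.
HaeIII cuts at 3 sites.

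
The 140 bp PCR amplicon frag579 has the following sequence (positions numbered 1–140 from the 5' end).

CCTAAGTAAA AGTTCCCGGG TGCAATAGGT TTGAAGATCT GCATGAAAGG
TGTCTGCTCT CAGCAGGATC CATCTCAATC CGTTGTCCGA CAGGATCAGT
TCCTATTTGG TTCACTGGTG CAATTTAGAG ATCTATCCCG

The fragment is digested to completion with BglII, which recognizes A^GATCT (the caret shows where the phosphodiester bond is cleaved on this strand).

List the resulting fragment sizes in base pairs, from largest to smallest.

94, 35, 11 bp

BglII sites (AGATCT) start at positions 35, 129.
BglII cuts after the first base of each site, so after positions 35, 129.
Linear molecule, 2 cuts → 3 fragments:
  1–35 → 35 bp
  36–129 → 94 bp
  130–140 → 11 bp
Sorted largest to smallest: 94, 35, 11 bp.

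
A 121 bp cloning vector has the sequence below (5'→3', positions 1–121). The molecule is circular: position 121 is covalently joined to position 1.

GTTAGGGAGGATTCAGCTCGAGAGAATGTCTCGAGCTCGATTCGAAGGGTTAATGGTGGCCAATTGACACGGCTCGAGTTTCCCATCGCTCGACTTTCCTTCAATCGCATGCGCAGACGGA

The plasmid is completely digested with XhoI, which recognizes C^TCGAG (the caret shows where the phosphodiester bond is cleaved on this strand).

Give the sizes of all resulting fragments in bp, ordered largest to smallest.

65, 43, 13 bp

XhoI sites (CTCGAG) start at positions 17, 30, 73.
XhoI cuts after the first base of each site, so after positions 17, 30, 73.
Circular molecule, 3 cuts → 3 fragments:
  18–30 → 13 bp
  31–73 → 43 bp
  74–121 then 1–17 → 48 + 17 = 65 bp
Sorted largest to smallest: 65, 43, 13 bp.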